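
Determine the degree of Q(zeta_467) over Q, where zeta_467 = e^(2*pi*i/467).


The degree equals Euler's totient phi(467).
467 = 467
phi(467) = 466

466


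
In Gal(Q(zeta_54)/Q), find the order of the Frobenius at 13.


The Frobenius at p in Gal(Q(zeta_n)/Q) = (Z/nZ)* is the class of p, so its order is ord_54(13), the smallest k >= 1 with 13^k = 1 mod 54.
n = 54 = 2 * 3^3, phi(54) = 18; the order divides phi(n).
Divisors of 18: 1, 2, 3, 6, 9, 18
Repeated squaring mod 54: 13^1 = 13, 13^2 = 7, 13^4 = 49, 13^8 = 25, 13^16 = 31
Test divisors in increasing order:
  k=1: 13^1 = 13 mod 54
  k=2: 13^2 = 7 mod 54
  k=3: 13^3 = 7 * 13 = 37 mod 54
  k=6: 13^6 = 49 * 7 = 19 mod 54
  k=9: 13^9 = 25 * 13 = 1 mod 54  <- first divisor giving 1
Order = 9

9


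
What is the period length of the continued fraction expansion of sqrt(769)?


Run the CF algorithm for sqrt(769).
a_0 = floor(sqrt(769)) = 27; set m_0=0, q_0=1.
Recurrence: m' = q*a - m,  q' = (d - m'^2)/q,  a' = floor((a_0 + m')/q').
  step 1: m=27, q=40, a=1
  step 2: m=13, q=15, a=2
  step 3: m=17, q=32, a=1
  step 4: m=15, q=17, a=2
  step 5: m=19, q=24, a=1
  step 6: m=5, q=31, a=1
  step 7: m=26, q=3, a=17
  step 8: m=25, q=48, a=1
  step 9: m=23, q=5, a=10
  step 10: m=27, q=8, a=6
  step 11: m=21, q=41, a=1
  step 12: m=20, q=9, a=5
  step 13: m=25, q=16, a=3
  step 14: m=23, q=15, a=3
  step 15: m=22, q=19, a=2
  step 16: m=16, q=27, a=1
  step 17: m=11, q=24, a=1
  step 18: m=13, q=25, a=1
  step 19: m=12, q=25, a=1
  step 20: m=13, q=24, a=1
  step 21: m=11, q=27, a=1
  step 22: m=16, q=19, a=2
  step 23: m=22, q=15, a=3
  step 24: m=23, q=16, a=3
  step 25: m=25, q=9, a=5
  step 26: m=20, q=41, a=1
  step 27: m=21, q=8, a=6
  step 28: m=27, q=5, a=10
  step 29: m=23, q=48, a=1
  step 30: m=25, q=3, a=17
  step 31: m=26, q=31, a=1
  step 32: m=5, q=24, a=1
  step 33: m=19, q=17, a=2
  step 34: m=15, q=32, a=1
  step 35: m=17, q=15, a=2
  step 36: m=13, q=40, a=1
  step 37: m=27, q=1, a=54
a_37 = 2*a_0 = 54, so the period closes here.
sqrt(769) = [27; 1, 2, 1, 2, 1, 1, 17, 1, 10, 6, 1, 5, 3, 3, 2, 1, 1, 1, 1, 1, 1, 2, 3, 3, 5, 1, 6, 10, 1, 17, 1, 1, 2, 1, 2, 1, 54]
Period length = 37

37


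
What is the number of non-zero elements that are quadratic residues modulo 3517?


For prime p, the number of non-zero quadratic residues is (p-1)/2.
= (3517-1)/2
= 1758

1758


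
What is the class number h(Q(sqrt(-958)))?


K = Q(sqrt(-958)). d mod 4 = 2, so D = disc(K) = 4d = -3832
h(K) equals the number of primitive reduced positive-definite forms (a, b, c) = a*x^2 + b*x*y + c*y^2 with b^2 - 4ac = D,
where reduced means |b| <= a <= c, with b >= 0 whenever |b| = a or a = c, and primitive means gcd(a, b, c) = 1.
Reduced forces 3a^2 <= |D| = 3832, so 1 <= a <= 35; b must have the parity of D, and c = (b^2 - D)/(4a) must be an integer >= a.
Enumerate a = 1..35, b in [-a, a]:
  a=1: (1, 0, 958)  [1]
  a=2: (2, 0, 479)  [1]
  a=3..6: none
  a=7: (7, -2, 137), (7, 2, 137)  [2]
  a=8..12: none
  a=13: (13, -4, 74), (13, 4, 74)  [2]
  a=14: (14, -12, 71), (14, 12, 71)  [2]
  a=15..18: none
  a=19: (19, -14, 53), (19, 14, 53)  [2]
  a=20..22: none
  a=23: (23, -20, 46), (23, 20, 46)  [2]
  a=24..25: none
  a=26: (26, -4, 37), (26, 4, 37)  [2]
  a=27..28: none
  a=29: (29, -24, 38), (29, 24, 38)  [2]
  a=30..35: none
Total reduced forms: 1 + 1 + 2 + 2 + 2 + 2 + 2 + 2 + 2 = 16
h = 16

16


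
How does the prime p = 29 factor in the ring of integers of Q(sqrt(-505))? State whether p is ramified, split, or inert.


K = Q(sqrt(-505)). Since d mod 4 = 3, disc(K) = -2020.
Check p | disc: -2020 mod 29 = 10.
p does not divide disc. Compute Legendre symbol (d/p):
17^((29-1)/2) mod 29 = -1
(d/p) = -1, so p is inert: (p) stays prime with e=1, f=2, g=1.
Therefore p is inert.

inert


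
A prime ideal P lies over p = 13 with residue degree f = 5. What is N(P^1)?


N(P^a) = p^(a*f)
= 13^(1*5)
= 13^5
= 371293

371293


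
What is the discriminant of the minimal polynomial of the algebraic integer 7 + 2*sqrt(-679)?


The element 7 + 2*sqrt(-679) has minimal polynomial:
x^2 - 14*x + 2765
Discriminant = (-14)^2 - 4*(2765)
= 196 - 11060
= -10864

-10864


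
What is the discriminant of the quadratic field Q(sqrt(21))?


For K = Q(sqrt(d)) with d squarefree: disc(K) = d if d = 1 mod 4, and disc(K) = 4d if d = 2 or 3 mod 4.
Here d = 21, and d mod 4 = 1.
d = 1 mod 4 (O_K = Z[(1+sqrt(d))/2]), so disc(K) = d = 21

21


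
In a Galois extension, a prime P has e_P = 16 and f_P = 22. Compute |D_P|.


|D_P| = e * f
= 16 * 22
= 352

352


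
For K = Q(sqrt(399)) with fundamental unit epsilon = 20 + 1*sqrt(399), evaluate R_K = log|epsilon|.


epsilon = 20 + 1*sqrt(399)
= 39.9750
R = ln(39.9750)
= 3.6883

3.6883


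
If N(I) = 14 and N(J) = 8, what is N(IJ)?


N(IJ) = N(I) * N(J)
= 14 * 8
= 112

112


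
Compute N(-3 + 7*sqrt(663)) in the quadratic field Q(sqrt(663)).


N(a + b*sqrt(d)) = a^2 - d*b^2
= (-3)^2 - (663)*(7)^2
= 9 - 32487
= -32478

-32478


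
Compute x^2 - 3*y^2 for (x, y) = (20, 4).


x^2 - d*y^2
= 20^2 - 3*4^2
= 400 - 48
= 352

352


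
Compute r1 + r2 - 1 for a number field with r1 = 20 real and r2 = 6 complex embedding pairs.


By Dirichlet's unit theorem:
rank = r1 + r2 - 1
= 20 + 6 - 1
= 25

25


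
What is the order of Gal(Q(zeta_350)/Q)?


|Gal(Q(zeta_350)/Q)| = phi(350)
= 120

120


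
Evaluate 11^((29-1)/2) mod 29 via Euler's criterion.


p = 29 is prime and the exponent is (p-1)/2 = 14, so by Euler's criterion 11^14 = (11/29) = +1 or -1 mod 29.
Compute by square-and-multiply:
  14 = 8 + 4 + 2 (binary 1110)
  Repeated squaring mod 29: 11^1 = 11, 11^2 = 5, 11^4 = 25, 11^8 = 16
  11^14 = 11^8 * 11^4 * 11^2 = 16 * 25 * 5 mod 29
    16 * 25 = 400 = 23 mod 29
    23 * 5 = 115 = 28 mod 29
  11^14 = 28 mod 29
Result 28 = p - 1 = -1 mod 29: 11 is a quadratic non-residue mod 29. As a residue in [0, p-1] the value is 28.
11^14 mod 29 = 28

28


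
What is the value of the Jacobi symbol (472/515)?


Compute (472/515) via quadratic reciprocity:
  pull out 2: (2/515) = -1  (since 515 mod 8 = 3)
  pull out 2: (2/515) = -1  (since 515 mod 8 = 3)
  pull out 2: (2/515) = -1  (since 515 mod 8 = 3)
  reciprocity: (59/515) -> -(515/59)
  reduce: (43/59)
  reciprocity: (43/59) -> -(59/43)
  reduce: (16/43)
  pull out 2: (2/43) = -1  (since 43 mod 8 = 3)
  pull out 2: (2/43) = -1  (since 43 mod 8 = 3)
  pull out 2: (2/43) = -1  (since 43 mod 8 = 3)
  pull out 2: (2/43) = -1  (since 43 mod 8 = 3)
  (1/43) = 1
Product of signs = -1

-1


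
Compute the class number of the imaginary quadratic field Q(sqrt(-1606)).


K = Q(sqrt(-1606)). d mod 4 = 2, so D = disc(K) = 4d = -6424
h(K) equals the number of primitive reduced positive-definite forms (a, b, c) = a*x^2 + b*x*y + c*y^2 with b^2 - 4ac = D,
where reduced means |b| <= a <= c, with b >= 0 whenever |b| = a or a = c, and primitive means gcd(a, b, c) = 1.
Reduced forces 3a^2 <= |D| = 6424, so 1 <= a <= 46; b must have the parity of D, and c = (b^2 - D)/(4a) must be an integer >= a.
Enumerate a = 1..46, b in [-a, a]:
  a=1: (1, 0, 1606)  [1]
  a=2: (2, 0, 803)  [1]
  a=3..4: none
  a=5: (5, -4, 322), (5, 4, 322)  [2]
  a=6: none
  a=7: (7, -4, 230), (7, 4, 230)  [2]
  a=8..9: none
  a=10: (10, -4, 161), (10, 4, 161)  [2]
  a=11: (11, 0, 146)  [1]
  a=12..13: none
  a=14: (14, -4, 115), (14, 4, 115)  [2]
  a=15..16: none
  a=17: (17, -6, 95), (17, 6, 95)  [2]
  a=18: none
  a=19: (19, -6, 85), (19, 6, 85)  [2]
  a=20..21: none
  a=22: (22, 0, 73)  [1]
  a=23: (23, -4, 70), (23, 4, 70)  [2]
  a=24: none
  a=25: (25, -24, 70), (25, 24, 70)  [2]
  a=26..33: none
  a=34: (34, -28, 53), (34, 28, 53)  [2]
  a=35: (35, -24, 50), (35, -4, 46), (35, 4, 46), (35, 24, 50)  [4]
  a=36..37: none
  a=38: (38, -32, 49), (38, 32, 49)  [2]
  a=39..46: none
Total reduced forms: 1 + 1 + 2 + 2 + 2 + 1 + 2 + 2 + 2 + 1 + 2 + 2 + 2 + 4 + 2 = 28
h = 28

28


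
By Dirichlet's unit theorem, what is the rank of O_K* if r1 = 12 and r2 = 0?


By Dirichlet's unit theorem:
rank = r1 + r2 - 1
= 12 + 0 - 1
= 11

11


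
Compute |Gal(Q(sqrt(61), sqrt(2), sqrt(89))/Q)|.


The 3 square roots of distinct primes are multiplicatively independent over Q,
so [K:Q] = 2^3 and Gal(K/Q) is isomorphic to (Z/2Z)^3.
|Gal| = 2^3 = 8

8


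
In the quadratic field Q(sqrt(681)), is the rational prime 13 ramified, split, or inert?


K = Q(sqrt(681)). Since d mod 4 = 1, disc(K) = 681.
Check p | disc: 681 mod 13 = 5.
p does not divide disc. Compute Legendre symbol (d/p):
5^((13-1)/2) mod 13 = -1
(d/p) = -1, so p is inert: (p) stays prime with e=1, f=2, g=1.
Therefore p is inert.

inert


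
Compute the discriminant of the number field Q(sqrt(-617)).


For K = Q(sqrt(d)) with d squarefree: disc(K) = d if d = 1 mod 4, and disc(K) = 4d if d = 2 or 3 mod 4.
Here d = -617, and d mod 4 = 3.
d = 3 mod 4, not 1 (O_K = Z[sqrt(d)]), so disc(K) = 4d = 4 * (-617) = -2468

-2468


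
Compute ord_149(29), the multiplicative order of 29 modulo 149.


We want ord_149(29), the smallest k >= 1 with 29^k = 1 mod 149.
n = 149 = 149, phi(149) = 148; the order divides phi(n).
Divisors of 148: 1, 2, 4, 37, 74, 148
Repeated squaring mod 149: 29^1 = 29, 29^2 = 96, 29^4 = 127, 29^8 = 37, 29^16 = 28, 29^32 = 39, 29^64 = 31, 29^128 = 67
Test divisors in increasing order:
  k=1: 29^1 = 29 mod 149
  k=2: 29^2 = 96 mod 149
  k=4: 29^4 = 127 mod 149
  k=37: 29^37 = 39 * 127 * 29 = 1 mod 149  <- first divisor giving 1
Order = 37

37


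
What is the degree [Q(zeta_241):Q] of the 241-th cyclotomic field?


The degree equals Euler's totient phi(241).
241 = 241
phi(241) = 240

240


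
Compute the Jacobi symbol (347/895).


Compute (347/895) via quadratic reciprocity:
  reciprocity: (347/895) -> -(895/347)
  reduce: (201/347)
  reciprocity: (201/347) -> +(347/201)
  reduce: (146/201)
  pull out 2: (2/201) = +1  (since 201 mod 8 = 1)
  reciprocity: (73/201) -> +(201/73)
  reduce: (55/73)
  reciprocity: (55/73) -> +(73/55)
  reduce: (18/55)
  pull out 2: (2/55) = +1  (since 55 mod 8 = 7)
  reciprocity: (9/55) -> +(55/9)
  reduce: (1/9)
  (1/9) = 1
Product of signs = -1

-1


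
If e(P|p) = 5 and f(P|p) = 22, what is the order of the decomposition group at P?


|D_P| = e * f
= 5 * 22
= 110

110


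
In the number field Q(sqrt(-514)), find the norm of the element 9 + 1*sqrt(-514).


N(a + b*sqrt(d)) = a^2 - d*b^2
= (9)^2 - (-514)*(1)^2
= 81 + 514
= 595

595


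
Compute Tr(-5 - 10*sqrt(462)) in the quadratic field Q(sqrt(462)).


Tr(a + b*sqrt(d)) = (a + b*sqrt(d)) + (a - b*sqrt(d)) = 2a
= 2 * (-5)
= -10

-10


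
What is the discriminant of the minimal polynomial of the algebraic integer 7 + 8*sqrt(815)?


The element 7 + 8*sqrt(815) has minimal polynomial:
x^2 - 14*x - 52111
Discriminant = (-14)^2 - 4*(-52111)
= 196 + 208444
= 208640

208640


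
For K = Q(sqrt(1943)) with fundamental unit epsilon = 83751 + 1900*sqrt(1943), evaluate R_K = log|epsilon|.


epsilon = 83751 + 1900*sqrt(1943)
= 167502.0000
R = ln(167502.0000)
= 12.0288

12.0288


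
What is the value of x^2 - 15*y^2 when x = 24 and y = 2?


x^2 - d*y^2
= 24^2 - 15*2^2
= 576 - 60
= 516

516


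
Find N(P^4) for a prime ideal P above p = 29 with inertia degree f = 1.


N(P^a) = p^(a*f)
= 29^(4*1)
= 29^4
= 707281

707281


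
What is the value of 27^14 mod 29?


p = 29 is prime and the exponent is (p-1)/2 = 14, so by Euler's criterion 27^14 = (27/29) = +1 or -1 mod 29.
Compute by square-and-multiply:
  14 = 8 + 4 + 2 (binary 1110)
  Repeated squaring mod 29: 27^1 = 27, 27^2 = 4, 27^4 = 16, 27^8 = 24
  27^14 = 27^8 * 27^4 * 27^2 = 24 * 16 * 4 mod 29
    24 * 16 = 384 = 7 mod 29
    7 * 4 = 28 = 28 mod 29
  27^14 = 28 mod 29
Result 28 = p - 1 = -1 mod 29: 27 is a quadratic non-residue mod 29. As a residue in [0, p-1] the value is 28.
27^14 mod 29 = 28

28


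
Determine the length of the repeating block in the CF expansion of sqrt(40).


Run the CF algorithm for sqrt(40).
a_0 = floor(sqrt(40)) = 6; set m_0=0, q_0=1.
Recurrence: m' = q*a - m,  q' = (d - m'^2)/q,  a' = floor((a_0 + m')/q').
  step 1: m=6, q=4, a=3
  step 2: m=6, q=1, a=12
a_2 = 2*a_0 = 12, so the period closes here.
sqrt(40) = [6; 3, 12]
Period length = 2

2


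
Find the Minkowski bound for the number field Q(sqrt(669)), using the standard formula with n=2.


d = 669, d mod 4 = 1, so disc(K) = d = 669; |disc(K)| = 669
Real quadratic field, so n = 2, s = r2 = 0, r1 = 2
M = (n!/n^n) * (4/pi)^s * sqrt(|disc(K)|) = (2!/2^2) * (4/pi)^0 * sqrt(669)
= 0.5 * 1.000000 * 25.865034
= 12.9325

12.9325


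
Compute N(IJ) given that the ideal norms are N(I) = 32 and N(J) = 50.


N(IJ) = N(I) * N(J)
= 32 * 50
= 1600

1600


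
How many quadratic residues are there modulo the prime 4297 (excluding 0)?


For prime p, the number of non-zero quadratic residues is (p-1)/2.
= (4297-1)/2
= 2148

2148


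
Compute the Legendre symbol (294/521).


p = 521 is prime, so compute (294/521) with the reciprocity algorithm (Jacobi-symbol steps: pull out 2s via (2/n), flip via reciprocity, reduce):
  pull out 2: (2/521) = +1  (since 521 mod 8 = 1)
  reciprocity: (147/521) -> +(521/147)
  reduce: (80/147)
  pull out 2: (2/147) = -1  (since 147 mod 8 = 3)
  pull out 2: (2/147) = -1  (since 147 mod 8 = 3)
  pull out 2: (2/147) = -1  (since 147 mod 8 = 3)
  pull out 2: (2/147) = -1  (since 147 mod 8 = 3)
  reciprocity: (5/147) -> +(147/5)
  reduce: (2/5)
  pull out 2: (2/5) = -1  (since 5 mod 8 = 5)
  (1/5) = 1
Product of signs = -1
(294/521) = -1

-1


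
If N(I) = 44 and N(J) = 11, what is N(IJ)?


N(IJ) = N(I) * N(J)
= 44 * 11
= 484

484


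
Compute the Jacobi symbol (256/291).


Compute (256/291) via quadratic reciprocity:
  pull out 2: (2/291) = -1  (since 291 mod 8 = 3)
  pull out 2: (2/291) = -1  (since 291 mod 8 = 3)
  pull out 2: (2/291) = -1  (since 291 mod 8 = 3)
  pull out 2: (2/291) = -1  (since 291 mod 8 = 3)
  pull out 2: (2/291) = -1  (since 291 mod 8 = 3)
  pull out 2: (2/291) = -1  (since 291 mod 8 = 3)
  pull out 2: (2/291) = -1  (since 291 mod 8 = 3)
  pull out 2: (2/291) = -1  (since 291 mod 8 = 3)
  (1/291) = 1
Product of signs = 1

1


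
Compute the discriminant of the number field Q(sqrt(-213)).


For K = Q(sqrt(d)) with d squarefree: disc(K) = d if d = 1 mod 4, and disc(K) = 4d if d = 2 or 3 mod 4.
Here d = -213, and d mod 4 = 3.
d = 3 mod 4, not 1 (O_K = Z[sqrt(d)]), so disc(K) = 4d = 4 * (-213) = -852

-852


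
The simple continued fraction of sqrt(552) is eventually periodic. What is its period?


Run the CF algorithm for sqrt(552).
a_0 = floor(sqrt(552)) = 23; set m_0=0, q_0=1.
Recurrence: m' = q*a - m,  q' = (d - m'^2)/q,  a' = floor((a_0 + m')/q').
  step 1: m=23, q=23, a=2
  step 2: m=23, q=1, a=46
a_2 = 2*a_0 = 46, so the period closes here.
sqrt(552) = [23; 2, 46]
Period length = 2

2


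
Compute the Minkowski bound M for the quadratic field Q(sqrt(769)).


d = 769, d mod 4 = 1, so disc(K) = d = 769; |disc(K)| = 769
Real quadratic field, so n = 2, s = r2 = 0, r1 = 2
M = (n!/n^n) * (4/pi)^s * sqrt(|disc(K)|) = (2!/2^2) * (4/pi)^0 * sqrt(769)
= 0.5 * 1.000000 * 27.730849
= 13.8654

13.8654


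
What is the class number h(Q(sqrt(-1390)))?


K = Q(sqrt(-1390)). d mod 4 = 2, so D = disc(K) = 4d = -5560
h(K) equals the number of primitive reduced positive-definite forms (a, b, c) = a*x^2 + b*x*y + c*y^2 with b^2 - 4ac = D,
where reduced means |b| <= a <= c, with b >= 0 whenever |b| = a or a = c, and primitive means gcd(a, b, c) = 1.
Reduced forces 3a^2 <= |D| = 5560, so 1 <= a <= 43; b must have the parity of D, and c = (b^2 - D)/(4a) must be an integer >= a.
Enumerate a = 1..43, b in [-a, a]:
  a=1: (1, 0, 1390)  [1]
  a=2: (2, 0, 695)  [1]
  a=3..4: none
  a=5: (5, 0, 278)  [1]
  a=6..9: none
  a=10: (10, 0, 139)  [1]
  a=11..12: none
  a=13: (13, -2, 107), (13, 2, 107)  [2]
  a=14..16: none
  a=17: (17, -4, 82), (17, 4, 82)  [2]
  a=18: none
  a=19: (19, -8, 74), (19, 8, 74)  [2]
  a=20..22: none
  a=23: (23, -12, 62), (23, 12, 62)  [2]
  a=24..25: none
  a=26: (26, -24, 59), (26, 24, 59)  [2]
  a=27..30: none
  a=31: (31, -12, 46), (31, 12, 46)  [2]
  a=32..33: none
  a=34: (34, -4, 41), (34, 4, 41)  [2]
  a=35..36: none
  a=37: (37, -8, 38), (37, 8, 38)  [2]
  a=38..43: none
Total reduced forms: 1 + 1 + 1 + 1 + 2 + 2 + 2 + 2 + 2 + 2 + 2 + 2 = 20
h = 20

20


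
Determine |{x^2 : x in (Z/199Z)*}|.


For prime p, the number of non-zero quadratic residues is (p-1)/2.
= (199-1)/2
= 99

99


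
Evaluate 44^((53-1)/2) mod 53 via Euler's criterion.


p = 53 is prime and the exponent is (p-1)/2 = 26, so by Euler's criterion 44^26 = (44/53) = +1 or -1 mod 53.
Compute by square-and-multiply:
  26 = 16 + 8 + 2 (binary 11010)
  Repeated squaring mod 53: 44^1 = 44, 44^2 = 28, 44^4 = 42, 44^8 = 15, 44^16 = 13
  44^26 = 44^16 * 44^8 * 44^2 = 13 * 15 * 28 mod 53
    13 * 15 = 195 = 36 mod 53
    36 * 28 = 1008 = 1 mod 53
  44^26 = 1 mod 53
Result 1: 44 is a quadratic residue mod 53.
44^26 mod 53 = 1

1


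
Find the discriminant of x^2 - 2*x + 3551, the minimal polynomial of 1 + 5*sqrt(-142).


The element 1 + 5*sqrt(-142) has minimal polynomial:
x^2 - 2*x + 3551
Discriminant = (-2)^2 - 4*(3551)
= 4 - 14204
= -14200

-14200


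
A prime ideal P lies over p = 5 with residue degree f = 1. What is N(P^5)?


N(P^a) = p^(a*f)
= 5^(5*1)
= 5^5
= 3125

3125


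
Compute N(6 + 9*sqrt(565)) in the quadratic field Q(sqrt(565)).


N(a + b*sqrt(d)) = a^2 - d*b^2
= (6)^2 - (565)*(9)^2
= 36 - 45765
= -45729

-45729


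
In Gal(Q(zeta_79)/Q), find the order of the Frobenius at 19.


The Frobenius at p in Gal(Q(zeta_n)/Q) = (Z/nZ)* is the class of p, so its order is ord_79(19), the smallest k >= 1 with 19^k = 1 mod 79.
n = 79 = 79, phi(79) = 78; the order divides phi(n).
Divisors of 78: 1, 2, 3, 6, 13, 26, 39, 78
Repeated squaring mod 79: 19^1 = 19, 19^2 = 45, 19^4 = 50, 19^8 = 51, 19^16 = 73, 19^32 = 36, 19^64 = 32
Test divisors in increasing order:
  k=1: 19^1 = 19 mod 79
  k=2: 19^2 = 45 mod 79
  k=3: 19^3 = 45 * 19 = 65 mod 79
  k=6: 19^6 = 50 * 45 = 38 mod 79
  k=13: 19^13 = 51 * 50 * 19 = 23 mod 79
  k=26: 19^26 = 73 * 51 * 45 = 55 mod 79
  k=39: 19^39 = 36 * 50 * 45 * 19 = 1 mod 79  <- first divisor giving 1
Order = 39

39


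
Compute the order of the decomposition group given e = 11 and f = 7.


|D_P| = e * f
= 11 * 7
= 77

77


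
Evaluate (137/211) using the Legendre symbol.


p = 211 is prime, so compute (137/211) with the reciprocity algorithm (Jacobi-symbol steps: pull out 2s via (2/n), flip via reciprocity, reduce):
  reciprocity: (137/211) -> +(211/137)
  reduce: (74/137)
  pull out 2: (2/137) = +1  (since 137 mod 8 = 1)
  reciprocity: (37/137) -> +(137/37)
  reduce: (26/37)
  pull out 2: (2/37) = -1  (since 37 mod 8 = 5)
  reciprocity: (13/37) -> +(37/13)
  reduce: (11/13)
  reciprocity: (11/13) -> +(13/11)
  reduce: (2/11)
  pull out 2: (2/11) = -1  (since 11 mod 8 = 3)
  (1/11) = 1
Product of signs = 1
(137/211) = 1

1


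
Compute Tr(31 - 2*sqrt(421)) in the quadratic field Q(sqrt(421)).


Tr(a + b*sqrt(d)) = (a + b*sqrt(d)) + (a - b*sqrt(d)) = 2a
= 2 * (31)
= 62

62


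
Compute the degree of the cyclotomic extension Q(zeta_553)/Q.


The degree equals Euler's totient phi(553).
553 = 7 * 79
phi(553) = 468

468


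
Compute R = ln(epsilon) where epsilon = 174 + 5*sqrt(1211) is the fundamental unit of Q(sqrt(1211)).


epsilon = 174 + 5*sqrt(1211)
= 347.9971
R = ln(347.9971)
= 5.8522

5.8522


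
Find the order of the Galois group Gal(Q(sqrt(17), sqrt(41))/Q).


The 2 square roots of distinct primes are multiplicatively independent over Q,
so [K:Q] = 2^2 and Gal(K/Q) is isomorphic to (Z/2Z)^2.
|Gal| = 2^2 = 4

4


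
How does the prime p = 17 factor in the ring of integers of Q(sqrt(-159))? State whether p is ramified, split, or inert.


K = Q(sqrt(-159)). Since d mod 4 = 1, disc(K) = -159.
Check p | disc: -159 mod 17 = 11.
p does not divide disc. Compute Legendre symbol (d/p):
11^((17-1)/2) mod 17 = -1
(d/p) = -1, so p is inert: (p) stays prime with e=1, f=2, g=1.
Therefore p is inert.

inert


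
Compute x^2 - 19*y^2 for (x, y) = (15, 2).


x^2 - d*y^2
= 15^2 - 19*2^2
= 225 - 76
= 149

149


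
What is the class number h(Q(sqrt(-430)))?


K = Q(sqrt(-430)). d mod 4 = 2, so D = disc(K) = 4d = -1720
h(K) equals the number of primitive reduced positive-definite forms (a, b, c) = a*x^2 + b*x*y + c*y^2 with b^2 - 4ac = D,
where reduced means |b| <= a <= c, with b >= 0 whenever |b| = a or a = c, and primitive means gcd(a, b, c) = 1.
Reduced forces 3a^2 <= |D| = 1720, so 1 <= a <= 23; b must have the parity of D, and c = (b^2 - D)/(4a) must be an integer >= a.
Enumerate a = 1..23, b in [-a, a]:
  a=1: (1, 0, 430)  [1]
  a=2: (2, 0, 215)  [1]
  a=3..4: none
  a=5: (5, 0, 86)  [1]
  a=6: none
  a=7: (7, -4, 62), (7, 4, 62)  [2]
  a=8..9: none
  a=10: (10, 0, 43)  [1]
  a=11..12: none
  a=13: (13, -10, 35), (13, 10, 35)  [2]
  a=14: (14, -4, 31), (14, 4, 31)  [2]
  a=15..18: none
  a=19: (19, -16, 26), (19, 16, 26)  [2]
  a=20..23: none
Total reduced forms: 1 + 1 + 1 + 2 + 1 + 2 + 2 + 2 = 12
h = 12

12


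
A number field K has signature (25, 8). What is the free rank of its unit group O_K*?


By Dirichlet's unit theorem:
rank = r1 + r2 - 1
= 25 + 8 - 1
= 32

32


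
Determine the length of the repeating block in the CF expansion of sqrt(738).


Run the CF algorithm for sqrt(738).
a_0 = floor(sqrt(738)) = 27; set m_0=0, q_0=1.
Recurrence: m' = q*a - m,  q' = (d - m'^2)/q,  a' = floor((a_0 + m')/q').
  step 1: m=27, q=9, a=6
  step 2: m=27, q=1, a=54
a_2 = 2*a_0 = 54, so the period closes here.
sqrt(738) = [27; 6, 54]
Period length = 2

2


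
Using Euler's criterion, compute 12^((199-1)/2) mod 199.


p = 199 is prime and the exponent is (p-1)/2 = 99, so by Euler's criterion 12^99 = (12/199) = +1 or -1 mod 199.
Compute by square-and-multiply:
  99 = 64 + 32 + 2 + 1 (binary 1100011)
  Repeated squaring mod 199: 12^1 = 12, 12^2 = 144, 12^4 = 40, 12^8 = 8, 12^16 = 64, 12^32 = 116, 12^64 = 123
  12^99 = 12^64 * 12^32 * 12^2 * 12^1 = 123 * 116 * 144 * 12 mod 199
    123 * 116 = 14268 = 139 mod 199
    139 * 144 = 20016 = 116 mod 199
    116 * 12 = 1392 = 198 mod 199
  12^99 = 198 mod 199
Result 198 = p - 1 = -1 mod 199: 12 is a quadratic non-residue mod 199. As a residue in [0, p-1] the value is 198.
12^99 mod 199 = 198

198


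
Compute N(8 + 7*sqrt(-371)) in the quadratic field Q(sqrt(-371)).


N(a + b*sqrt(d)) = a^2 - d*b^2
= (8)^2 - (-371)*(7)^2
= 64 + 18179
= 18243

18243


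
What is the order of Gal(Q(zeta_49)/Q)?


|Gal(Q(zeta_49)/Q)| = phi(49)
= 42

42


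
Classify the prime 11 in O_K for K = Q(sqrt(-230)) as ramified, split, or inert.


K = Q(sqrt(-230)). Since d mod 4 = 2, disc(K) = -920.
Check p | disc: -920 mod 11 = 4.
p does not divide disc. Compute Legendre symbol (d/p):
1^((11-1)/2) mod 11 = 1
(d/p) = 1, so p splits: (p) = P*P' with e=1, f=1, g=2.
Therefore p is split.

split


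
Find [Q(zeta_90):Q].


The degree equals Euler's totient phi(90).
90 = 2 * 3^2 * 5
phi(90) = 24

24


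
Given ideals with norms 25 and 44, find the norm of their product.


N(IJ) = N(I) * N(J)
= 25 * 44
= 1100

1100


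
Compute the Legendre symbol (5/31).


p = 31 is prime, so compute (5/31) with the reciprocity algorithm (Jacobi-symbol steps: pull out 2s via (2/n), flip via reciprocity, reduce):
  reciprocity: (5/31) -> +(31/5)
  reduce: (1/5)
  (1/5) = 1
Product of signs = 1
(5/31) = 1

1


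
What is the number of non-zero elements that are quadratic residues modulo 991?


For prime p, the number of non-zero quadratic residues is (p-1)/2.
= (991-1)/2
= 495

495


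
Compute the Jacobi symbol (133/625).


Compute (133/625) via quadratic reciprocity:
  reciprocity: (133/625) -> +(625/133)
  reduce: (93/133)
  reciprocity: (93/133) -> +(133/93)
  reduce: (40/93)
  pull out 2: (2/93) = -1  (since 93 mod 8 = 5)
  pull out 2: (2/93) = -1  (since 93 mod 8 = 5)
  pull out 2: (2/93) = -1  (since 93 mod 8 = 5)
  reciprocity: (5/93) -> +(93/5)
  reduce: (3/5)
  reciprocity: (3/5) -> +(5/3)
  reduce: (2/3)
  pull out 2: (2/3) = -1  (since 3 mod 8 = 3)
  (1/3) = 1
Product of signs = 1

1


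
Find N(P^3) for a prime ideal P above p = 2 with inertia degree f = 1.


N(P^a) = p^(a*f)
= 2^(3*1)
= 2^3
= 8

8


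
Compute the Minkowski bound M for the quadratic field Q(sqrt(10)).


d = 10, d mod 4 = 2, so disc(K) = 4d = 40; |disc(K)| = 40
Real quadratic field, so n = 2, s = r2 = 0, r1 = 2
M = (n!/n^n) * (4/pi)^s * sqrt(|disc(K)|) = (2!/2^2) * (4/pi)^0 * sqrt(40)
= 0.5 * 1.000000 * 6.324555
= 3.1623

3.1623


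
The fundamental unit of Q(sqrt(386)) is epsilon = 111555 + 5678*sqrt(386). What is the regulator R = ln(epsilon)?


epsilon = 111555 + 5678*sqrt(386)
= 223110.0000
R = ln(223110.0000)
= 12.3154

12.3154


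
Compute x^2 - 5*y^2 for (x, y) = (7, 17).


x^2 - d*y^2
= 7^2 - 5*17^2
= 49 - 1445
= -1396

-1396


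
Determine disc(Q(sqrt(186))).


For K = Q(sqrt(d)) with d squarefree: disc(K) = d if d = 1 mod 4, and disc(K) = 4d if d = 2 or 3 mod 4.
Here d = 186, and d mod 4 = 2.
d = 2 mod 4, not 1 (O_K = Z[sqrt(d)]), so disc(K) = 4d = 4 * (186) = 744

744


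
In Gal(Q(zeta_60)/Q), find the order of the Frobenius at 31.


The Frobenius at p in Gal(Q(zeta_n)/Q) = (Z/nZ)* is the class of p, so its order is ord_60(31), the smallest k >= 1 with 31^k = 1 mod 60.
n = 60 = 2^2 * 3 * 5, phi(60) = 16; the order divides phi(n).
Divisors of 16: 1, 2, 4, 8, 16
Repeated squaring mod 60: 31^1 = 31, 31^2 = 1, 31^4 = 1, 31^8 = 1, 31^16 = 1
Test divisors in increasing order:
  k=1: 31^1 = 31 mod 60
  k=2: 31^2 = 1 mod 60  <- first divisor giving 1
Order = 2

2


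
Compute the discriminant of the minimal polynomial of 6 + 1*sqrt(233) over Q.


The element 6 + 1*sqrt(233) has minimal polynomial:
x^2 - 12*x - 197
Discriminant = (-12)^2 - 4*(-197)
= 144 + 788
= 932

932


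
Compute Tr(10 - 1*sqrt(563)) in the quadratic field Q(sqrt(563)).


Tr(a + b*sqrt(d)) = (a + b*sqrt(d)) + (a - b*sqrt(d)) = 2a
= 2 * (10)
= 20

20


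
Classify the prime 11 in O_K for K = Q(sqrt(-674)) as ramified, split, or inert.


K = Q(sqrt(-674)). Since d mod 4 = 2, disc(K) = -2696.
Check p | disc: -2696 mod 11 = 10.
p does not divide disc. Compute Legendre symbol (d/p):
8^((11-1)/2) mod 11 = -1
(d/p) = -1, so p is inert: (p) stays prime with e=1, f=2, g=1.
Therefore p is inert.

inert


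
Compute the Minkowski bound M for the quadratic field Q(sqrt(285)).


d = 285, d mod 4 = 1, so disc(K) = d = 285; |disc(K)| = 285
Real quadratic field, so n = 2, s = r2 = 0, r1 = 2
M = (n!/n^n) * (4/pi)^s * sqrt(|disc(K)|) = (2!/2^2) * (4/pi)^0 * sqrt(285)
= 0.5 * 1.000000 * 16.881943
= 8.4410

8.4410


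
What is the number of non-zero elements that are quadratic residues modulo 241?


For prime p, the number of non-zero quadratic residues is (p-1)/2.
= (241-1)/2
= 120

120


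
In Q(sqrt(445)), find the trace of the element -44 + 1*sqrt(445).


Tr(a + b*sqrt(d)) = (a + b*sqrt(d)) + (a - b*sqrt(d)) = 2a
= 2 * (-44)
= -88

-88


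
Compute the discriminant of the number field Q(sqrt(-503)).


For K = Q(sqrt(d)) with d squarefree: disc(K) = d if d = 1 mod 4, and disc(K) = 4d if d = 2 or 3 mod 4.
Here d = -503, and d mod 4 = 1.
d = 1 mod 4 (O_K = Z[(1+sqrt(d))/2]), so disc(K) = d = -503

-503


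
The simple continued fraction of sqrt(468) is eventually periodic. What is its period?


Run the CF algorithm for sqrt(468).
a_0 = floor(sqrt(468)) = 21; set m_0=0, q_0=1.
Recurrence: m' = q*a - m,  q' = (d - m'^2)/q,  a' = floor((a_0 + m')/q').
  step 1: m=21, q=27, a=1
  step 2: m=6, q=16, a=1
  step 3: m=10, q=23, a=1
  step 4: m=13, q=13, a=2
  step 5: m=13, q=23, a=1
  step 6: m=10, q=16, a=1
  step 7: m=6, q=27, a=1
  step 8: m=21, q=1, a=42
a_8 = 2*a_0 = 42, so the period closes here.
sqrt(468) = [21; 1, 1, 1, 2, 1, 1, 1, 42]
Period length = 8

8


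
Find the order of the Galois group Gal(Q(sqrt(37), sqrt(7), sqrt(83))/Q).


The 3 square roots of distinct primes are multiplicatively independent over Q,
so [K:Q] = 2^3 and Gal(K/Q) is isomorphic to (Z/2Z)^3.
|Gal| = 2^3 = 8

8


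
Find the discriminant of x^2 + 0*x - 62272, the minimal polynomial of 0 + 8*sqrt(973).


The element 0 + 8*sqrt(973) has minimal polynomial:
x^2 + 0*x - 62272
Discriminant = (0)^2 - 4*(-62272)
= 0 + 249088
= 249088

249088


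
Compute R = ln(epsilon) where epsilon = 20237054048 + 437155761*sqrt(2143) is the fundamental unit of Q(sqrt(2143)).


epsilon = 20237054048 + 437155761*sqrt(2143)
= 4.0474e+10
R = ln(4.0474e+10)
= 24.4239

24.4239


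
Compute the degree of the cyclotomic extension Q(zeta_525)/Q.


The degree equals Euler's totient phi(525).
525 = 3 * 5^2 * 7
phi(525) = 240

240


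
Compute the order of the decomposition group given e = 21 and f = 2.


|D_P| = e * f
= 21 * 2
= 42

42


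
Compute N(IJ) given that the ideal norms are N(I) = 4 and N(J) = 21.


N(IJ) = N(I) * N(J)
= 4 * 21
= 84

84


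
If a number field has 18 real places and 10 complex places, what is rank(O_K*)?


By Dirichlet's unit theorem:
rank = r1 + r2 - 1
= 18 + 10 - 1
= 27

27


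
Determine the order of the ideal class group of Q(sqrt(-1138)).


K = Q(sqrt(-1138)). d mod 4 = 2, so D = disc(K) = 4d = -4552
h(K) equals the number of primitive reduced positive-definite forms (a, b, c) = a*x^2 + b*x*y + c*y^2 with b^2 - 4ac = D,
where reduced means |b| <= a <= c, with b >= 0 whenever |b| = a or a = c, and primitive means gcd(a, b, c) = 1.
Reduced forces 3a^2 <= |D| = 4552, so 1 <= a <= 38; b must have the parity of D, and c = (b^2 - D)/(4a) must be an integer >= a.
Enumerate a = 1..38, b in [-a, a]:
  a=1: (1, 0, 1138)  [1]
  a=2: (2, 0, 569)  [1]
  a=3..16: none
  a=17: (17, -2, 67), (17, 2, 67)  [2]
  a=18..22: none
  a=23: (23, -18, 53), (23, 18, 53)  [2]
  a=24..28: none
  a=29: (29, -28, 46), (29, 28, 46)  [2]
  a=30: none
  a=31: (31, -6, 37), (31, 6, 37)  [2]
  a=32..33: none
  a=34: (34, -32, 41), (34, 32, 41)  [2]
  a=35..38: none
Total reduced forms: 1 + 1 + 2 + 2 + 2 + 2 + 2 = 12
h = 12

12


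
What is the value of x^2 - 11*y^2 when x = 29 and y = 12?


x^2 - d*y^2
= 29^2 - 11*12^2
= 841 - 1584
= -743

-743


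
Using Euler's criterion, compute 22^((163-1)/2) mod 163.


p = 163 is prime and the exponent is (p-1)/2 = 81, so by Euler's criterion 22^81 = (22/163) = +1 or -1 mod 163.
Compute by square-and-multiply:
  81 = 64 + 16 + 1 (binary 1010001)
  Repeated squaring mod 163: 22^1 = 22, 22^2 = 158, 22^4 = 25, 22^8 = 136, 22^16 = 77, 22^32 = 61, 22^64 = 135
  22^81 = 22^64 * 22^16 * 22^1 = 135 * 77 * 22 mod 163
    135 * 77 = 10395 = 126 mod 163
    126 * 22 = 2772 = 1 mod 163
  22^81 = 1 mod 163
Result 1: 22 is a quadratic residue mod 163.
22^81 mod 163 = 1

1


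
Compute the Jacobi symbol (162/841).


Compute (162/841) via quadratic reciprocity:
  pull out 2: (2/841) = +1  (since 841 mod 8 = 1)
  reciprocity: (81/841) -> +(841/81)
  reduce: (31/81)
  reciprocity: (31/81) -> +(81/31)
  reduce: (19/31)
  reciprocity: (19/31) -> -(31/19)
  reduce: (12/19)
  pull out 2: (2/19) = -1  (since 19 mod 8 = 3)
  pull out 2: (2/19) = -1  (since 19 mod 8 = 3)
  reciprocity: (3/19) -> -(19/3)
  reduce: (1/3)
  (1/3) = 1
Product of signs = 1

1


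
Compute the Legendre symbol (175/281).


p = 281 is prime, so compute (175/281) with the reciprocity algorithm (Jacobi-symbol steps: pull out 2s via (2/n), flip via reciprocity, reduce):
  reciprocity: (175/281) -> +(281/175)
  reduce: (106/175)
  pull out 2: (2/175) = +1  (since 175 mod 8 = 7)
  reciprocity: (53/175) -> +(175/53)
  reduce: (16/53)
  pull out 2: (2/53) = -1  (since 53 mod 8 = 5)
  pull out 2: (2/53) = -1  (since 53 mod 8 = 5)
  pull out 2: (2/53) = -1  (since 53 mod 8 = 5)
  pull out 2: (2/53) = -1  (since 53 mod 8 = 5)
  (1/53) = 1
Product of signs = 1
(175/281) = 1

1


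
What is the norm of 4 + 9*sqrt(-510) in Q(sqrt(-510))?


N(a + b*sqrt(d)) = a^2 - d*b^2
= (4)^2 - (-510)*(9)^2
= 16 + 41310
= 41326

41326


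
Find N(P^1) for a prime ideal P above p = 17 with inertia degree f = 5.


N(P^a) = p^(a*f)
= 17^(1*5)
= 17^5
= 1419857

1419857


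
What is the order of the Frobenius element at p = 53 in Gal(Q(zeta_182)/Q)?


The Frobenius at p in Gal(Q(zeta_n)/Q) = (Z/nZ)* is the class of p, so its order is ord_182(53), the smallest k >= 1 with 53^k = 1 mod 182.
n = 182 = 2 * 7 * 13, phi(182) = 72; the order divides phi(n).
Divisors of 72: 1, 2, 3, 4, 6, 8, 9, 12, 18, 24, 36, 72
Repeated squaring mod 182: 53^1 = 53, 53^2 = 79, 53^4 = 53, 53^8 = 79, 53^16 = 53, 53^32 = 79, 53^64 = 53
Test divisors in increasing order:
  k=1: 53^1 = 53 mod 182
  k=2: 53^2 = 79 mod 182
  k=3: 53^3 = 79 * 53 = 1 mod 182  <- first divisor giving 1
Order = 3

3


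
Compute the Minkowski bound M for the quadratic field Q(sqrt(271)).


d = 271, d mod 4 = 3, so disc(K) = 4d = 1084; |disc(K)| = 1084
Real quadratic field, so n = 2, s = r2 = 0, r1 = 2
M = (n!/n^n) * (4/pi)^s * sqrt(|disc(K)|) = (2!/2^2) * (4/pi)^0 * sqrt(1084)
= 0.5 * 1.000000 * 32.924155
= 16.4621

16.4621


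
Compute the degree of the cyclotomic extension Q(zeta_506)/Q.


The degree equals Euler's totient phi(506).
506 = 2 * 11 * 23
phi(506) = 220

220


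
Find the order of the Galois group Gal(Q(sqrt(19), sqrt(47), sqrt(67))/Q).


The 3 square roots of distinct primes are multiplicatively independent over Q,
so [K:Q] = 2^3 and Gal(K/Q) is isomorphic to (Z/2Z)^3.
|Gal| = 2^3 = 8

8


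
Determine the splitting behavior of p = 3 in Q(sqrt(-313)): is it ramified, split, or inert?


K = Q(sqrt(-313)). Since d mod 4 = 3, disc(K) = -1252.
Check p | disc: -1252 mod 3 = 2.
p does not divide disc. Compute Legendre symbol (d/p):
2^((3-1)/2) mod 3 = -1
(d/p) = -1, so p is inert: (p) stays prime with e=1, f=2, g=1.
Therefore p is inert.

inert


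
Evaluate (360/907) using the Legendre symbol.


p = 907 is prime, so compute (360/907) with the reciprocity algorithm (Jacobi-symbol steps: pull out 2s via (2/n), flip via reciprocity, reduce):
  pull out 2: (2/907) = -1  (since 907 mod 8 = 3)
  pull out 2: (2/907) = -1  (since 907 mod 8 = 3)
  pull out 2: (2/907) = -1  (since 907 mod 8 = 3)
  reciprocity: (45/907) -> +(907/45)
  reduce: (7/45)
  reciprocity: (7/45) -> +(45/7)
  reduce: (3/7)
  reciprocity: (3/7) -> -(7/3)
  reduce: (1/3)
  (1/3) = 1
Product of signs = 1
(360/907) = 1

1


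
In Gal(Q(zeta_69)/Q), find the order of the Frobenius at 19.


The Frobenius at p in Gal(Q(zeta_n)/Q) = (Z/nZ)* is the class of p, so its order is ord_69(19), the smallest k >= 1 with 19^k = 1 mod 69.
n = 69 = 3 * 23, phi(69) = 44; the order divides phi(n).
Divisors of 44: 1, 2, 4, 11, 22, 44
Repeated squaring mod 69: 19^1 = 19, 19^2 = 16, 19^4 = 49, 19^8 = 55, 19^16 = 58, 19^32 = 52
Test divisors in increasing order:
  k=1: 19^1 = 19 mod 69
  k=2: 19^2 = 16 mod 69
  k=4: 19^4 = 49 mod 69
  k=11: 19^11 = 55 * 16 * 19 = 22 mod 69
  k=22: 19^22 = 58 * 49 * 16 = 1 mod 69  <- first divisor giving 1
Order = 22

22


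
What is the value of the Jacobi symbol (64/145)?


Compute (64/145) via quadratic reciprocity:
  pull out 2: (2/145) = +1  (since 145 mod 8 = 1)
  pull out 2: (2/145) = +1  (since 145 mod 8 = 1)
  pull out 2: (2/145) = +1  (since 145 mod 8 = 1)
  pull out 2: (2/145) = +1  (since 145 mod 8 = 1)
  pull out 2: (2/145) = +1  (since 145 mod 8 = 1)
  pull out 2: (2/145) = +1  (since 145 mod 8 = 1)
  (1/145) = 1
Product of signs = 1

1


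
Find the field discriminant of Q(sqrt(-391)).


For K = Q(sqrt(d)) with d squarefree: disc(K) = d if d = 1 mod 4, and disc(K) = 4d if d = 2 or 3 mod 4.
Here d = -391, and d mod 4 = 1.
d = 1 mod 4 (O_K = Z[(1+sqrt(d))/2]), so disc(K) = d = -391

-391


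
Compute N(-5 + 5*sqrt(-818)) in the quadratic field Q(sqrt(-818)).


N(a + b*sqrt(d)) = a^2 - d*b^2
= (-5)^2 - (-818)*(5)^2
= 25 + 20450
= 20475

20475


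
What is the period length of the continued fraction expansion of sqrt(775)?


Run the CF algorithm for sqrt(775).
a_0 = floor(sqrt(775)) = 27; set m_0=0, q_0=1.
Recurrence: m' = q*a - m,  q' = (d - m'^2)/q,  a' = floor((a_0 + m')/q').
  step 1: m=27, q=46, a=1
  step 2: m=19, q=9, a=5
  step 3: m=26, q=11, a=4
  step 4: m=18, q=41, a=1
  step 5: m=23, q=6, a=8
  step 6: m=25, q=25, a=2
  step 7: m=25, q=6, a=8
  step 8: m=23, q=41, a=1
  step 9: m=18, q=11, a=4
  step 10: m=26, q=9, a=5
  step 11: m=19, q=46, a=1
  step 12: m=27, q=1, a=54
a_12 = 2*a_0 = 54, so the period closes here.
sqrt(775) = [27; 1, 5, 4, 1, 8, 2, 8, 1, 4, 5, 1, 54]
Period length = 12

12


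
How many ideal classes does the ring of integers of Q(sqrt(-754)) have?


K = Q(sqrt(-754)). d mod 4 = 2, so D = disc(K) = 4d = -3016
h(K) equals the number of primitive reduced positive-definite forms (a, b, c) = a*x^2 + b*x*y + c*y^2 with b^2 - 4ac = D,
where reduced means |b| <= a <= c, with b >= 0 whenever |b| = a or a = c, and primitive means gcd(a, b, c) = 1.
Reduced forces 3a^2 <= |D| = 3016, so 1 <= a <= 31; b must have the parity of D, and c = (b^2 - D)/(4a) must be an integer >= a.
Enumerate a = 1..31, b in [-a, a]:
  a=1: (1, 0, 754)  [1]
  a=2: (2, 0, 377)  [1]
  a=3..4: none
  a=5: (5, -2, 151), (5, 2, 151)  [2]
  a=6: none
  a=7: (7, -6, 109), (7, 6, 109)  [2]
  a=8..9: none
  a=10: (10, -8, 77), (10, 8, 77)  [2]
  a=11: (11, -8, 70), (11, 8, 70)  [2]
  a=12: none
  a=13: (13, 0, 58)  [1]
  a=14: (14, -8, 55), (14, 8, 55)  [2]
  a=15..18: none
  a=19: (19, -10, 41), (19, 10, 41)  [2]
  a=20..21: none
  a=22: (22, -8, 35), (22, 8, 35)  [2]
  a=23..24: none
  a=25: (25, -22, 35), (25, 22, 35)  [2]
  a=26: (26, 0, 29)  [1]
  a=27..31: none
Total reduced forms: 1 + 1 + 2 + 2 + 2 + 2 + 1 + 2 + 2 + 2 + 2 + 1 = 20
h = 20

20


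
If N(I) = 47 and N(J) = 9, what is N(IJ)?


N(IJ) = N(I) * N(J)
= 47 * 9
= 423

423


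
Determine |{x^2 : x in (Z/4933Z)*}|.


For prime p, the number of non-zero quadratic residues is (p-1)/2.
= (4933-1)/2
= 2466

2466


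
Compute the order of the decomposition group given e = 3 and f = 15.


|D_P| = e * f
= 3 * 15
= 45

45


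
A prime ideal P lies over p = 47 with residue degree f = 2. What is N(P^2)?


N(P^a) = p^(a*f)
= 47^(2*2)
= 47^4
= 4879681

4879681


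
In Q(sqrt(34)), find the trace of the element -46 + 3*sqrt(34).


Tr(a + b*sqrt(d)) = (a + b*sqrt(d)) + (a - b*sqrt(d)) = 2a
= 2 * (-46)
= -92

-92


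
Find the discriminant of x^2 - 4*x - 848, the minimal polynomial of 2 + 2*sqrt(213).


The element 2 + 2*sqrt(213) has minimal polynomial:
x^2 - 4*x - 848
Discriminant = (-4)^2 - 4*(-848)
= 16 + 3392
= 3408

3408


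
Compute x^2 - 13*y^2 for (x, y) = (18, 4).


x^2 - d*y^2
= 18^2 - 13*4^2
= 324 - 208
= 116

116


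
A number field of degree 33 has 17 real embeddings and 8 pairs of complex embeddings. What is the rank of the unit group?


By Dirichlet's unit theorem:
rank = r1 + r2 - 1
= 17 + 8 - 1
= 24

24


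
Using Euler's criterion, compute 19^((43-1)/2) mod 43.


p = 43 is prime and the exponent is (p-1)/2 = 21, so by Euler's criterion 19^21 = (19/43) = +1 or -1 mod 43.
Compute by square-and-multiply:
  21 = 16 + 4 + 1 (binary 10101)
  Repeated squaring mod 43: 19^1 = 19, 19^2 = 17, 19^4 = 31, 19^8 = 15, 19^16 = 10
  19^21 = 19^16 * 19^4 * 19^1 = 10 * 31 * 19 mod 43
    10 * 31 = 310 = 9 mod 43
    9 * 19 = 171 = 42 mod 43
  19^21 = 42 mod 43
Result 42 = p - 1 = -1 mod 43: 19 is a quadratic non-residue mod 43. As a residue in [0, p-1] the value is 42.
19^21 mod 43 = 42

42


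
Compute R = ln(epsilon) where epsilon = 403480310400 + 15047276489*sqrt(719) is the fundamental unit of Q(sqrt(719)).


epsilon = 403480310400 + 15047276489*sqrt(719)
= 8.0696e+11
R = ln(8.0696e+11)
= 27.4165

27.4165


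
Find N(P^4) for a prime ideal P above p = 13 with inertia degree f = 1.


N(P^a) = p^(a*f)
= 13^(4*1)
= 13^4
= 28561

28561


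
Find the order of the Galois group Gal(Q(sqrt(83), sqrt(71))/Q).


The 2 square roots of distinct primes are multiplicatively independent over Q,
so [K:Q] = 2^2 and Gal(K/Q) is isomorphic to (Z/2Z)^2.
|Gal| = 2^2 = 4

4
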